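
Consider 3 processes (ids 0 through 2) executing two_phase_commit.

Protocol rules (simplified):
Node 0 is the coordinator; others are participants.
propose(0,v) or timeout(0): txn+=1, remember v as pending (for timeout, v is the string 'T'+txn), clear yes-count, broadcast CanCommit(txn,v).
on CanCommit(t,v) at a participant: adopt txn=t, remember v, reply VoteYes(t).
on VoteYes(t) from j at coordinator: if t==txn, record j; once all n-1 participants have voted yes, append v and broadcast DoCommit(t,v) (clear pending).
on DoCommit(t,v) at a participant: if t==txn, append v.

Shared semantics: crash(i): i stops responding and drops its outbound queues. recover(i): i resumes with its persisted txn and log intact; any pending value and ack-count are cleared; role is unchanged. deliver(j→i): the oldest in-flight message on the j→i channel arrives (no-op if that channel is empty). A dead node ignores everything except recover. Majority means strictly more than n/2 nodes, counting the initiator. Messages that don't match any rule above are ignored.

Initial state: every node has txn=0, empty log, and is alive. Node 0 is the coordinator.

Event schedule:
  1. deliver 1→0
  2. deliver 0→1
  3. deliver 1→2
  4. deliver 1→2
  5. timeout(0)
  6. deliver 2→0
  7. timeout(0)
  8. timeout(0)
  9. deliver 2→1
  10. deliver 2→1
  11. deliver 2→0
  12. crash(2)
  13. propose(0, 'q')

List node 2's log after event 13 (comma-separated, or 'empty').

[1] deliver 1→0 → ∅
[2] deliver 0→1 → ∅
[3] deliver 1→2 → ∅
[4] deliver 1→2 → ∅
[5] timeout(0) → N0(coor t1 [-])
[6] deliver 2→0 → ∅
[7] timeout(0) → N0(coor t2 [-])
[8] timeout(0) → N0(coor t3 [-])
[9] deliver 2→1 → ∅
[10] deliver 2→1 → ∅
[11] deliver 2→0 → ∅
[12] crash(2) → N2(✗part t0 [-])
[13] propose(0,'q') → N0(coor t4 [-])

empty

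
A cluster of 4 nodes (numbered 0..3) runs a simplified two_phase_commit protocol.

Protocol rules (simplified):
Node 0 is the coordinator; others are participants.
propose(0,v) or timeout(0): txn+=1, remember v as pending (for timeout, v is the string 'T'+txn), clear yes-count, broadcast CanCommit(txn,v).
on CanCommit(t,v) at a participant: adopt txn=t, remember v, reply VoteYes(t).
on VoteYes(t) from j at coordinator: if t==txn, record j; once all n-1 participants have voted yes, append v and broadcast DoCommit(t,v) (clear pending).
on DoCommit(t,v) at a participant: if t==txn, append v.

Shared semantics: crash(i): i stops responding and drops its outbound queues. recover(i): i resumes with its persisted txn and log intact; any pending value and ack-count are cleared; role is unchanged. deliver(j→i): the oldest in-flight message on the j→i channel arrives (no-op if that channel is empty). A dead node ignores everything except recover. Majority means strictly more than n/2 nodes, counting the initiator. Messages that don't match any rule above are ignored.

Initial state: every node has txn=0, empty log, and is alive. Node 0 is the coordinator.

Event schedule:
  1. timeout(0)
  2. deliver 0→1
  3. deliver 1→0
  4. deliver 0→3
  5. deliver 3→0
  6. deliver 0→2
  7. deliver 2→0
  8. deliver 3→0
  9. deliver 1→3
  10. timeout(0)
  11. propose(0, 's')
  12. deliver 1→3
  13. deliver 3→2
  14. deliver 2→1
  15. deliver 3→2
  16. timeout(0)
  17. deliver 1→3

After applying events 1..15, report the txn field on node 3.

1

after 1 — timeout(0): n0:coor/t1/[-]
after 2 — deliver 0→1: n1:part/t1/[-]
after 3 — deliver 1→0: ·
after 4 — deliver 0→3: n3:part/t1/[-]
after 5 — deliver 3→0: ·
after 6 — deliver 0→2: n2:part/t1/[-]
after 7 — deliver 2→0: n0:coor/t1/[T1]
after 8 — deliver 3→0: ·
after 9 — deliver 1→3: ·
after 10 — timeout(0): n0:coor/t2/[T1]
after 11 — propose(0,'s'): n0:coor/t3/[T1]
after 12 — deliver 1→3: ·
after 13 — deliver 3→2: ·
after 14 — deliver 2→1: ·
after 15 — deliver 3→2: ·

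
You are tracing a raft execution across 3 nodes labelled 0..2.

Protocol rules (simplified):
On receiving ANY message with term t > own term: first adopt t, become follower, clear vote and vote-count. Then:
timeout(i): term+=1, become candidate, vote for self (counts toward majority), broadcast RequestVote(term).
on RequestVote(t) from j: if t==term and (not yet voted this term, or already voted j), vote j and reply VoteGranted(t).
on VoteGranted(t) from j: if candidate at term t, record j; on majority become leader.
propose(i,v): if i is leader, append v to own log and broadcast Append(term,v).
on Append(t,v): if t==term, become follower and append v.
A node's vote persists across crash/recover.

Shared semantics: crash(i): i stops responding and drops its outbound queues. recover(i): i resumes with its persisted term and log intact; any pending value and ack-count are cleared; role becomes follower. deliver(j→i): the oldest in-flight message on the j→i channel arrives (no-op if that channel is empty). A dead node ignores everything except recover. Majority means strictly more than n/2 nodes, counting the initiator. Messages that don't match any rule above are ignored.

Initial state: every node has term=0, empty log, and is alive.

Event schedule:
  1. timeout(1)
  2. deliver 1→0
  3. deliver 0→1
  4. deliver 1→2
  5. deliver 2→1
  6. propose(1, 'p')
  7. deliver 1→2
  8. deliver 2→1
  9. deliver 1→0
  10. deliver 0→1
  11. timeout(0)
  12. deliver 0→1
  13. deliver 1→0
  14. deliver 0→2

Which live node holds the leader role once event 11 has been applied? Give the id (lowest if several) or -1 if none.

1

1. timeout(1):  <1:cand t1 ->
2. deliver 1→0:  <0:foll t1 ->
3. deliver 0→1:  <1:lead t1 ->
4. deliver 1→2:  <2:foll t1 ->
5. deliver 2→1:  nop
6. propose(1,'p'):  <1:lead t1 p>
7. deliver 1→2:  <2:foll t1 p>
8. deliver 2→1:  nop
9. deliver 1→0:  <0:foll t1 p>
10. deliver 0→1:  nop
11. timeout(0):  <0:cand t2 p>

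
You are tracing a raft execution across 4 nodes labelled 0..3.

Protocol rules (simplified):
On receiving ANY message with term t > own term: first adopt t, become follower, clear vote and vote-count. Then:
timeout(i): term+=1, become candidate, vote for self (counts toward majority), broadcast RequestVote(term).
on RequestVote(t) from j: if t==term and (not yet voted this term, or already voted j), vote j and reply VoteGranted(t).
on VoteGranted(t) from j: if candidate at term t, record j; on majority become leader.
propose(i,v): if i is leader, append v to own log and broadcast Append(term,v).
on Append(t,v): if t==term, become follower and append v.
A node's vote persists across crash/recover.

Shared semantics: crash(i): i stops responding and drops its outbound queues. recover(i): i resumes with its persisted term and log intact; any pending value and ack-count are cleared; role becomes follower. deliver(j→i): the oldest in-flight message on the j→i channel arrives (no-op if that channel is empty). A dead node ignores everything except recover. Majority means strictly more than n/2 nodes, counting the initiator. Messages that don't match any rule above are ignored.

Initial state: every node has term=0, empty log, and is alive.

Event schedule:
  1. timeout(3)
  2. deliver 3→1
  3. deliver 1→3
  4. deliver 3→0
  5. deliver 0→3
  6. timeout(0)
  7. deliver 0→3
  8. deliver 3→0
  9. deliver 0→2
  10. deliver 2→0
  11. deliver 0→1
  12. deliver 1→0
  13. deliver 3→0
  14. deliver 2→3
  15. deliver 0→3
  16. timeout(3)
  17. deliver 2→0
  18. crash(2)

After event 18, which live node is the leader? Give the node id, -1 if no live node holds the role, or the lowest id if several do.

step 1 timeout(3): 3={cand,t=1,log=-}
step 2 deliver 3→1: 1={foll,t=1,log=-}
step 3 deliver 1→3: —
step 4 deliver 3→0: 0={foll,t=1,log=-}
step 5 deliver 0→3: 3={lead,t=1,log=-}
step 6 timeout(0): 0={cand,t=2,log=-}
step 7 deliver 0→3: 3={foll,t=2,log=-}
step 8 deliver 3→0: —
step 9 deliver 0→2: 2={foll,t=2,log=-}
step 10 deliver 2→0: 0={lead,t=2,log=-}
step 11 deliver 0→1: 1={foll,t=2,log=-}
step 12 deliver 1→0: —
step 13 deliver 3→0: —
step 14 deliver 2→3: —
step 15 deliver 0→3: —
step 16 timeout(3): 3={cand,t=3,log=-}
step 17 deliver 2→0: —
step 18 crash(2): 2={✗foll,t=2,log=-}

0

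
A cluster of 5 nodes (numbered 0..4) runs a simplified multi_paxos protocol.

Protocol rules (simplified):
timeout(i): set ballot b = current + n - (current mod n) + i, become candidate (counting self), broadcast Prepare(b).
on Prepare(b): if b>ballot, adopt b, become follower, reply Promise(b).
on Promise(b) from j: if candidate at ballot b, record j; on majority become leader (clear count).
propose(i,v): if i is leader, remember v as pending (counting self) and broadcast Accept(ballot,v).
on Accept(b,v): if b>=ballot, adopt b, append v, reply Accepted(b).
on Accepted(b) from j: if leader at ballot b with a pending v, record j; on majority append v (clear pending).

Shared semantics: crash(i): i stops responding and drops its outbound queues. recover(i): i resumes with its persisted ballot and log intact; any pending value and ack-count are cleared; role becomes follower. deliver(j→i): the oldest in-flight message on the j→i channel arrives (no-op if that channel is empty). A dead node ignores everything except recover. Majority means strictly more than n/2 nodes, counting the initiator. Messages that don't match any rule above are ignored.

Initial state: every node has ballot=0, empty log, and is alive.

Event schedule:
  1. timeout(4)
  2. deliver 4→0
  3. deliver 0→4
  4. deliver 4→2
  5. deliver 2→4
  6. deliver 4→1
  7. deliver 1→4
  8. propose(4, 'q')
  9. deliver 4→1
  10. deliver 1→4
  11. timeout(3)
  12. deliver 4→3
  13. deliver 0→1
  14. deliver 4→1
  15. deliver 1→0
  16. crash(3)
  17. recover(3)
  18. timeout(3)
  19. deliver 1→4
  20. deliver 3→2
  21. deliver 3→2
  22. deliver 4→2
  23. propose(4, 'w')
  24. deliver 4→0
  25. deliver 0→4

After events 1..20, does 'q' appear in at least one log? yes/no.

[1] timeout(4) → N4(cand b9 [-])
[2] deliver 4→0 → N0(foll b9 [-])
[3] deliver 0→4 → ∅
[4] deliver 4→2 → N2(foll b9 [-])
[5] deliver 2→4 → N4(lead b9 [-])
[6] deliver 4→1 → N1(foll b9 [-])
[7] deliver 1→4 → ∅
[8] propose(4,'q') → ∅
[9] deliver 4→1 → N1(foll b9 [q])
[10] deliver 1→4 → ∅
[11] timeout(3) → N3(cand b8 [-])
[12] deliver 4→3 → N3(foll b9 [-])
[13] deliver 0→1 → ∅
[14] deliver 4→1 → ∅
[15] deliver 1→0 → ∅
[16] crash(3) → N3(✗foll b9 [-])
[17] recover(3) → N3(foll b9 [-])
[18] timeout(3) → N3(cand b13 [-])
[19] deliver 1→4 → ∅
[20] deliver 3→2 → N2(foll b13 [-])

yes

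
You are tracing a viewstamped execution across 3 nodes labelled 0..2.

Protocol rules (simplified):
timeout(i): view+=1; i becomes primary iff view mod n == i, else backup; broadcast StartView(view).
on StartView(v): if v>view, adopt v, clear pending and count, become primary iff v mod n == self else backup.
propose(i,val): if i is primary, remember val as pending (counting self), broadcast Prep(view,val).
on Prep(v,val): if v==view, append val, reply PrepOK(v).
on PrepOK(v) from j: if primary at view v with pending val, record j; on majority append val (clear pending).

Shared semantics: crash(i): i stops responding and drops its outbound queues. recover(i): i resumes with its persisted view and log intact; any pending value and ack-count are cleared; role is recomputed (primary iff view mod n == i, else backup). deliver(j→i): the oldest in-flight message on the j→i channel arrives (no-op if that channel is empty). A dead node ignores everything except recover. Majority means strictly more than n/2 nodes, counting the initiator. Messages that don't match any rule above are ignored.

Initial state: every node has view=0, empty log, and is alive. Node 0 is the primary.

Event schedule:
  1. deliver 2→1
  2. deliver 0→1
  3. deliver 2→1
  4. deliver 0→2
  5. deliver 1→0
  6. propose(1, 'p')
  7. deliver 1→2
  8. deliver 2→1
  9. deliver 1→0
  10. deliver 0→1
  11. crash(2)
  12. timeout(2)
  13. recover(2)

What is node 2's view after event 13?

after 1 — deliver 2→1: ·
after 2 — deliver 0→1: ·
after 3 — deliver 2→1: ·
after 4 — deliver 0→2: ·
after 5 — deliver 1→0: ·
after 6 — propose(1,'p'): ·
after 7 — deliver 1→2: ·
after 8 — deliver 2→1: ·
after 9 — deliver 1→0: ·
after 10 — deliver 0→1: ·
after 11 — crash(2): n2:✗back/v0/[-]
after 12 — timeout(2): ·
after 13 — recover(2): n2:back/v0/[-]

0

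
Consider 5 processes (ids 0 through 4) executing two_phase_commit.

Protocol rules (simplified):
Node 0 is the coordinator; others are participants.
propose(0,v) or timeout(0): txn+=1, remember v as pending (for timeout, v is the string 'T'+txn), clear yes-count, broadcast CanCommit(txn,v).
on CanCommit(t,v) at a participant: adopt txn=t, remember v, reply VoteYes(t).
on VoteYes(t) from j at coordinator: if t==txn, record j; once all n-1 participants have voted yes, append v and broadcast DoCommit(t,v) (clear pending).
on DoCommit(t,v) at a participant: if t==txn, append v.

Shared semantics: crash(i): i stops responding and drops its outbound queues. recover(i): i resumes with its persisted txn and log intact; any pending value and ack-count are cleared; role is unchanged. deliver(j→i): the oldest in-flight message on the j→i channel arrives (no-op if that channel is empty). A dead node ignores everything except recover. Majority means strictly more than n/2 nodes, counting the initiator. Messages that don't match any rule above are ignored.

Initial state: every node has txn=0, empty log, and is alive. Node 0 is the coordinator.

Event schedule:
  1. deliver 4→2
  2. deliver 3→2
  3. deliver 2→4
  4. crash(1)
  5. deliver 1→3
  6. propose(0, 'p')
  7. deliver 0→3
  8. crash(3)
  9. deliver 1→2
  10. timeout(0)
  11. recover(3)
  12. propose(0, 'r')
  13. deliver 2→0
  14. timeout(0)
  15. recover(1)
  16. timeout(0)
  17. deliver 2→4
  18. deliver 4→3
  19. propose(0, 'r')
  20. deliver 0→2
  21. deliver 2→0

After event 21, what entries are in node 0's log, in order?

empty

after 1 — deliver 4→2: ·
after 2 — deliver 3→2: ·
after 3 — deliver 2→4: ·
after 4 — crash(1): n1:✗part/t0/[-]
after 5 — deliver 1→3: ·
after 6 — propose(0,'p'): n0:coor/t1/[-]
after 7 — deliver 0→3: n3:part/t1/[-]
after 8 — crash(3): n3:✗part/t1/[-]
after 9 — deliver 1→2: ·
after 10 — timeout(0): n0:coor/t2/[-]
after 11 — recover(3): n3:part/t1/[-]
after 12 — propose(0,'r'): n0:coor/t3/[-]
after 13 — deliver 2→0: ·
after 14 — timeout(0): n0:coor/t4/[-]
after 15 — recover(1): n1:part/t0/[-]
after 16 — timeout(0): n0:coor/t5/[-]
after 17 — deliver 2→4: ·
after 18 — deliver 4→3: ·
after 19 — propose(0,'r'): n0:coor/t6/[-]
after 20 — deliver 0→2: n2:part/t1/[-]
after 21 — deliver 2→0: ·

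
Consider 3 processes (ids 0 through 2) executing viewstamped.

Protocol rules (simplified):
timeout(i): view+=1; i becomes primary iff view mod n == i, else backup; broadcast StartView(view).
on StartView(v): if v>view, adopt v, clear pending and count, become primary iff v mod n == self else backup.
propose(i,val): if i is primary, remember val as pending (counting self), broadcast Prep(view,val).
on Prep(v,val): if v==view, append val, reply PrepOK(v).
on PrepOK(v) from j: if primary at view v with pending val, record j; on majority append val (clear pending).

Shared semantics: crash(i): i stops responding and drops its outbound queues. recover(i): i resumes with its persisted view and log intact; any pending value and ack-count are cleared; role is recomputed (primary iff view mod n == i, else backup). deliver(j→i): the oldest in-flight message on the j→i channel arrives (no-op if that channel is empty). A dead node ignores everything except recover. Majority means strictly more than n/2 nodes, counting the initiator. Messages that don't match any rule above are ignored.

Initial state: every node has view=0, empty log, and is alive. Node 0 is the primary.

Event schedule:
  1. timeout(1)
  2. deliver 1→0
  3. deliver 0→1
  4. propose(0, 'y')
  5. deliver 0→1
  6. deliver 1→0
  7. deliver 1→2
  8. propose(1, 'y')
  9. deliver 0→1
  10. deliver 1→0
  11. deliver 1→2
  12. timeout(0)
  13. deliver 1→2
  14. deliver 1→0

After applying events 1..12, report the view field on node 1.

1

after 1 — timeout(1): n1:prim/v1/[-]
after 2 — deliver 1→0: n0:back/v1/[-]
after 3 — deliver 0→1: ·
after 4 — propose(0,'y'): ·
after 5 — deliver 0→1: ·
after 6 — deliver 1→0: ·
after 7 — deliver 1→2: n2:back/v1/[-]
after 8 — propose(1,'y'): ·
after 9 — deliver 0→1: ·
after 10 — deliver 1→0: n0:back/v1/[y]
after 11 — deliver 1→2: n2:back/v1/[y]
after 12 — timeout(0): n0:back/v2/[y]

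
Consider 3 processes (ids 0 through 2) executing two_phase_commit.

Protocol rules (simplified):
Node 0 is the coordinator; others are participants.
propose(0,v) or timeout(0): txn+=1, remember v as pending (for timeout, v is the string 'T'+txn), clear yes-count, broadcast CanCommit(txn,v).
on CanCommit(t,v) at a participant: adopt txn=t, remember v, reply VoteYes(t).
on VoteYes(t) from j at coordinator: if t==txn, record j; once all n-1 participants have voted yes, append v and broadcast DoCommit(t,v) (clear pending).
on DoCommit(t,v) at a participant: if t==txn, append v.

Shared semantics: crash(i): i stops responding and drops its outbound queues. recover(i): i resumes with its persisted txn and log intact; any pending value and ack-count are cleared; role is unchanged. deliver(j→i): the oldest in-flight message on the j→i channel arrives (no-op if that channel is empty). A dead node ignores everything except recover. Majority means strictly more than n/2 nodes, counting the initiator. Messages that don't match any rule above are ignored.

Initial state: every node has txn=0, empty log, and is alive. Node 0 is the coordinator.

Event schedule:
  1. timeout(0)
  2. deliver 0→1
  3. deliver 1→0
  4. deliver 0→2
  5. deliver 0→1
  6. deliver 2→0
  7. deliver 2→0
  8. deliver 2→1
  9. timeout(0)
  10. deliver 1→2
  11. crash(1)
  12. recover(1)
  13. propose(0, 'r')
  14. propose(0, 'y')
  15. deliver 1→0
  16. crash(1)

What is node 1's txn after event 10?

1

step 1 timeout(0): 0={coor,t=1,log=-}
step 2 deliver 0→1: 1={part,t=1,log=-}
step 3 deliver 1→0: —
step 4 deliver 0→2: 2={part,t=1,log=-}
step 5 deliver 0→1: —
step 6 deliver 2→0: 0={coor,t=1,log=T1}
step 7 deliver 2→0: —
step 8 deliver 2→1: —
step 9 timeout(0): 0={coor,t=2,log=T1}
step 10 deliver 1→2: —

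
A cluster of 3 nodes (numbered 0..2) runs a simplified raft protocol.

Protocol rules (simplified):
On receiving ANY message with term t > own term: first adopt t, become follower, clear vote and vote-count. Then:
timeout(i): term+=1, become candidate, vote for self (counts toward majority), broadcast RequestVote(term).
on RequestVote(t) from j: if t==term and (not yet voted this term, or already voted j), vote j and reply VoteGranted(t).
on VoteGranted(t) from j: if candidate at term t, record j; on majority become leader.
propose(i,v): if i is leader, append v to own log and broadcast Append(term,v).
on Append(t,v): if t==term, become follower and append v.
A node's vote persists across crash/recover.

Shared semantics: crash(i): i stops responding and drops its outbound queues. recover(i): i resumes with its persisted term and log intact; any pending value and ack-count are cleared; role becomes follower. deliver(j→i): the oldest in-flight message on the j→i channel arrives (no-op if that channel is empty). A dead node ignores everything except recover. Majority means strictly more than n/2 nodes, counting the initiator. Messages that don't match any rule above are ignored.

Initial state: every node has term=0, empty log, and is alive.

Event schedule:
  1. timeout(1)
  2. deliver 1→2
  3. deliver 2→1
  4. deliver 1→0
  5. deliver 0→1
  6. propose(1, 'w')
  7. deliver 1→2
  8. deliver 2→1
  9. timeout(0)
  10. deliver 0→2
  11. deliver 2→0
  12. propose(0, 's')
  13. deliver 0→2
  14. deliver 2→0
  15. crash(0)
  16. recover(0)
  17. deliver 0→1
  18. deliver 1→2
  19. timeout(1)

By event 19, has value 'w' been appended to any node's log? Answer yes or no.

[1] timeout(1) → N1(cand t1 [-])
[2] deliver 1→2 → N2(foll t1 [-])
[3] deliver 2→1 → N1(lead t1 [-])
[4] deliver 1→0 → N0(foll t1 [-])
[5] deliver 0→1 → ∅
[6] propose(1,'w') → N1(lead t1 [w])
[7] deliver 1→2 → N2(foll t1 [w])
[8] deliver 2→1 → ∅
[9] timeout(0) → N0(cand t2 [-])
[10] deliver 0→2 → N2(foll t2 [w])
[11] deliver 2→0 → N0(lead t2 [-])
[12] propose(0,'s') → N0(lead t2 [s])
[13] deliver 0→2 → N2(foll t2 [w,s])
[14] deliver 2→0 → ∅
[15] crash(0) → N0(✗lead t2 [s])
[16] recover(0) → N0(foll t2 [s])
[17] deliver 0→1 → ∅
[18] deliver 1→2 → ∅
[19] timeout(1) → N1(cand t2 [w])

yes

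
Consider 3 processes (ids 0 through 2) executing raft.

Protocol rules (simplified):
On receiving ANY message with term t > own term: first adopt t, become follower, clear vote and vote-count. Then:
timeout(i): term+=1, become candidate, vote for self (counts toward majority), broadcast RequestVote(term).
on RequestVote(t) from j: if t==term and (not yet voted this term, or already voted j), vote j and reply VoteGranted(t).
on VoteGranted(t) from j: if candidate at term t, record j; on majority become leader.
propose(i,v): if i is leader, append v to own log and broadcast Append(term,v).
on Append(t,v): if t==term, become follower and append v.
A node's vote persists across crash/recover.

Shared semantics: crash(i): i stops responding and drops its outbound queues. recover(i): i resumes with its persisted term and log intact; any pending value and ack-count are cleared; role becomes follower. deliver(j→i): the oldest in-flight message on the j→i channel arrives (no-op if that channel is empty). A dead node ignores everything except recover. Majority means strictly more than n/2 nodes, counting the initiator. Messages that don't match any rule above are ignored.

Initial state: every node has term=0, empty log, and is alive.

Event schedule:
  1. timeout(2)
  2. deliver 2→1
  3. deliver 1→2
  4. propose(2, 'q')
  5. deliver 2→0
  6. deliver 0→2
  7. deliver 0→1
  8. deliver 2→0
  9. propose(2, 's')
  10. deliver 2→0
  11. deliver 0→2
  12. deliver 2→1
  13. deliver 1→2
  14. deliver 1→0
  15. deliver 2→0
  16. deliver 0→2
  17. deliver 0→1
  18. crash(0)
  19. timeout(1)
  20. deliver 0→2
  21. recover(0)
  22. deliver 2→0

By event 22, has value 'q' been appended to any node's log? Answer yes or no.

[1] timeout(2) → N2(cand t1 [-])
[2] deliver 2→1 → N1(foll t1 [-])
[3] deliver 1→2 → N2(lead t1 [-])
[4] propose(2,'q') → N2(lead t1 [q])
[5] deliver 2→0 → N0(foll t1 [-])
[6] deliver 0→2 → ∅
[7] deliver 0→1 → ∅
[8] deliver 2→0 → N0(foll t1 [q])
[9] propose(2,'s') → N2(lead t1 [q,s])
[10] deliver 2→0 → N0(foll t1 [q,s])
[11] deliver 0→2 → ∅
[12] deliver 2→1 → N1(foll t1 [q])
[13] deliver 1→2 → ∅
[14] deliver 1→0 → ∅
[15] deliver 2→0 → ∅
[16] deliver 0→2 → ∅
[17] deliver 0→1 → ∅
[18] crash(0) → N0(✗foll t1 [q,s])
[19] timeout(1) → N1(cand t2 [q])
[20] deliver 0→2 → ∅
[21] recover(0) → N0(foll t1 [q,s])
[22] deliver 2→0 → ∅

yes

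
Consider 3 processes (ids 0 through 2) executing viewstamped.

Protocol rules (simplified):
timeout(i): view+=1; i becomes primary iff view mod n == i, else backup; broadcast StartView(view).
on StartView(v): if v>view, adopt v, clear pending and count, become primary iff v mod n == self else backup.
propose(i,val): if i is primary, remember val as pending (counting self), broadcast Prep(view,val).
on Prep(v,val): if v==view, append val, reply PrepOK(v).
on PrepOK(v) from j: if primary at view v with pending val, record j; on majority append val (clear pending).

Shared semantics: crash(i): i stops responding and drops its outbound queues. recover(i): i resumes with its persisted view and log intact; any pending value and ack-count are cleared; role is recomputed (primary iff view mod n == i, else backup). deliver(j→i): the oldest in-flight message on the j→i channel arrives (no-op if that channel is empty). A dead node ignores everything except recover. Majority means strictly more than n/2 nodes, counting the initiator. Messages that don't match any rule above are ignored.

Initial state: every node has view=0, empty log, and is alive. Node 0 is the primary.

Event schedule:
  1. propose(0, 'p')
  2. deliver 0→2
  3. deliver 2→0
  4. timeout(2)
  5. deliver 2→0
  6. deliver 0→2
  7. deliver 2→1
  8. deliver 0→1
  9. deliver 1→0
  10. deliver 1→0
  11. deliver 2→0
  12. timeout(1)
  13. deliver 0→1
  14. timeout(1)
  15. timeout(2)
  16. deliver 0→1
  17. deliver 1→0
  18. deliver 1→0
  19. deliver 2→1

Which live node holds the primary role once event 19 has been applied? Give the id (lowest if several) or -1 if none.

0

[1] propose(0,'p') → ∅
[2] deliver 0→2 → N2(back v0 [p])
[3] deliver 2→0 → N0(prim v0 [p])
[4] timeout(2) → N2(back v1 [p])
[5] deliver 2→0 → N0(back v1 [p])
[6] deliver 0→2 → ∅
[7] deliver 2→1 → N1(prim v1 [-])
[8] deliver 0→1 → ∅
[9] deliver 1→0 → ∅
[10] deliver 1→0 → ∅
[11] deliver 2→0 → ∅
[12] timeout(1) → N1(back v2 [-])
[13] deliver 0→1 → ∅
[14] timeout(1) → N1(back v3 [-])
[15] timeout(2) → N2(prim v2 [p])
[16] deliver 0→1 → ∅
[17] deliver 1→0 → N0(back v2 [p])
[18] deliver 1→0 → N0(prim v3 [p])
[19] deliver 2→1 → ∅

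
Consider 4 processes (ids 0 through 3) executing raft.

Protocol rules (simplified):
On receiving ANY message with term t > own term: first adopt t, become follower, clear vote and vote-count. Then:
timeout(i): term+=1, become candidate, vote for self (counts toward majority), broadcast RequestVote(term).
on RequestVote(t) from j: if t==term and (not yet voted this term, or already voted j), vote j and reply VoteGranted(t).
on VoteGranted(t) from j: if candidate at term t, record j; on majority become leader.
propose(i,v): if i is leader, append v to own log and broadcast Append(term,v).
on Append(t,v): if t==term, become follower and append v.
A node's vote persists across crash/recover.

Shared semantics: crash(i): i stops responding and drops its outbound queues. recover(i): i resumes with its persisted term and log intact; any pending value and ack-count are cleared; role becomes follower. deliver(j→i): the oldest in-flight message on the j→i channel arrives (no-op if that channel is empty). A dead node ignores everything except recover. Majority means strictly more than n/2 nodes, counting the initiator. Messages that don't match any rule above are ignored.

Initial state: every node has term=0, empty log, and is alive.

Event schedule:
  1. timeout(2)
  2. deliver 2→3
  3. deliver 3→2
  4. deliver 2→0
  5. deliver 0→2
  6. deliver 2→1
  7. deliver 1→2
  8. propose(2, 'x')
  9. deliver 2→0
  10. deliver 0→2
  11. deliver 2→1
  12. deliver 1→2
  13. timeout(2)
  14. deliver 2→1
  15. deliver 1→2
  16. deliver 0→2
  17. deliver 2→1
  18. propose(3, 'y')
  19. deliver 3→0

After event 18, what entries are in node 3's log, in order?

1. timeout(2):  <2:cand t1 ->
2. deliver 2→3:  <3:foll t1 ->
3. deliver 3→2:  nop
4. deliver 2→0:  <0:foll t1 ->
5. deliver 0→2:  <2:lead t1 ->
6. deliver 2→1:  <1:foll t1 ->
7. deliver 1→2:  nop
8. propose(2,'x'):  <2:lead t1 x>
9. deliver 2→0:  <0:foll t1 x>
10. deliver 0→2:  nop
11. deliver 2→1:  <1:foll t1 x>
12. deliver 1→2:  nop
13. timeout(2):  <2:cand t2 x>
14. deliver 2→1:  <1:foll t2 x>
15. deliver 1→2:  nop
16. deliver 0→2:  nop
17. deliver 2→1:  nop
18. propose(3,'y'):  nop

empty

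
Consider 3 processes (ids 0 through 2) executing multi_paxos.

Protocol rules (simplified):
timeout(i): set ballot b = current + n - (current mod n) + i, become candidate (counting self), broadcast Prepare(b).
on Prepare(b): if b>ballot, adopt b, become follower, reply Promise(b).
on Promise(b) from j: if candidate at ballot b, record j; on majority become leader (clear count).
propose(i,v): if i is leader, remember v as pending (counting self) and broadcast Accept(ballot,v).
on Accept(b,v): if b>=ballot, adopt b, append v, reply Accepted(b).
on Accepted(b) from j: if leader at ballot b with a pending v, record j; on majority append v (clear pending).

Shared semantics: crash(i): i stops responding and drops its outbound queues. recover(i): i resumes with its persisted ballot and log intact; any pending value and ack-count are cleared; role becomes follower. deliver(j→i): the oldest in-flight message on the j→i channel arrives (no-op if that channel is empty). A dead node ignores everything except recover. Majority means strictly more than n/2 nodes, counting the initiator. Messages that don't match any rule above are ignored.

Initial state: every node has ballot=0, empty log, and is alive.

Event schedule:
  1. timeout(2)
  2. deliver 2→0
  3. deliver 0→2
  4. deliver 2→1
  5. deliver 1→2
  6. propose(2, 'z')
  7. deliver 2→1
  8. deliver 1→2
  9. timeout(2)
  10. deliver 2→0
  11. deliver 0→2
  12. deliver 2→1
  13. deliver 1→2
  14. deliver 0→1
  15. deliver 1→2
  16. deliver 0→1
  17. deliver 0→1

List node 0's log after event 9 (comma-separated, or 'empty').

step 1 timeout(2): 2={cand,b=5,log=-}
step 2 deliver 2→0: 0={foll,b=5,log=-}
step 3 deliver 0→2: 2={lead,b=5,log=-}
step 4 deliver 2→1: 1={foll,b=5,log=-}
step 5 deliver 1→2: —
step 6 propose(2,'z'): —
step 7 deliver 2→1: 1={foll,b=5,log=z}
step 8 deliver 1→2: 2={lead,b=5,log=z}
step 9 timeout(2): 2={cand,b=8,log=z}

empty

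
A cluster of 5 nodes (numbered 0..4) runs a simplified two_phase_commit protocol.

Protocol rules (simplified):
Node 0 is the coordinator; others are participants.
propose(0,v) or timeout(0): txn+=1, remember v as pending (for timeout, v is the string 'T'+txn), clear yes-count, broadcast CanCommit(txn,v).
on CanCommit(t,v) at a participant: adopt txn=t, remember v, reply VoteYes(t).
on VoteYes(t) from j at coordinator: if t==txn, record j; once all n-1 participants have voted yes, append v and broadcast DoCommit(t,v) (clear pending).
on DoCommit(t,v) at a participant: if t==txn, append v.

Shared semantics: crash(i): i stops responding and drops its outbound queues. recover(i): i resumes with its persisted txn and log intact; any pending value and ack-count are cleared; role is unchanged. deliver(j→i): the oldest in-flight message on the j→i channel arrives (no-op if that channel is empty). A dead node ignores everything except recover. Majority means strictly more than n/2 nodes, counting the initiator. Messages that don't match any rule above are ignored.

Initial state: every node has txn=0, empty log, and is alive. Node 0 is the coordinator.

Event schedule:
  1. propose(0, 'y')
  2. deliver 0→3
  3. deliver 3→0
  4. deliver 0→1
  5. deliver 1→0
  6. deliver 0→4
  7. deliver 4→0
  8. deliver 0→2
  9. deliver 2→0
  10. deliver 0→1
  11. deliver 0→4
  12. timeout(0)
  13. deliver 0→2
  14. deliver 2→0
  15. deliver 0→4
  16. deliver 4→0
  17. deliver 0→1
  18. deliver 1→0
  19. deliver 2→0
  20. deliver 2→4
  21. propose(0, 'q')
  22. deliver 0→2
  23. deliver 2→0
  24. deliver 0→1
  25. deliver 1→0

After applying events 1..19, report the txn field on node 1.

[1] propose(0,'y') → N0(coor t1 [-])
[2] deliver 0→3 → N3(part t1 [-])
[3] deliver 3→0 → ∅
[4] deliver 0→1 → N1(part t1 [-])
[5] deliver 1→0 → ∅
[6] deliver 0→4 → N4(part t1 [-])
[7] deliver 4→0 → ∅
[8] deliver 0→2 → N2(part t1 [-])
[9] deliver 2→0 → N0(coor t1 [y])
[10] deliver 0→1 → N1(part t1 [y])
[11] deliver 0→4 → N4(part t1 [y])
[12] timeout(0) → N0(coor t2 [y])
[13] deliver 0→2 → N2(part t1 [y])
[14] deliver 2→0 → ∅
[15] deliver 0→4 → N4(part t2 [y])
[16] deliver 4→0 → ∅
[17] deliver 0→1 → N1(part t2 [y])
[18] deliver 1→0 → ∅
[19] deliver 2→0 → ∅

2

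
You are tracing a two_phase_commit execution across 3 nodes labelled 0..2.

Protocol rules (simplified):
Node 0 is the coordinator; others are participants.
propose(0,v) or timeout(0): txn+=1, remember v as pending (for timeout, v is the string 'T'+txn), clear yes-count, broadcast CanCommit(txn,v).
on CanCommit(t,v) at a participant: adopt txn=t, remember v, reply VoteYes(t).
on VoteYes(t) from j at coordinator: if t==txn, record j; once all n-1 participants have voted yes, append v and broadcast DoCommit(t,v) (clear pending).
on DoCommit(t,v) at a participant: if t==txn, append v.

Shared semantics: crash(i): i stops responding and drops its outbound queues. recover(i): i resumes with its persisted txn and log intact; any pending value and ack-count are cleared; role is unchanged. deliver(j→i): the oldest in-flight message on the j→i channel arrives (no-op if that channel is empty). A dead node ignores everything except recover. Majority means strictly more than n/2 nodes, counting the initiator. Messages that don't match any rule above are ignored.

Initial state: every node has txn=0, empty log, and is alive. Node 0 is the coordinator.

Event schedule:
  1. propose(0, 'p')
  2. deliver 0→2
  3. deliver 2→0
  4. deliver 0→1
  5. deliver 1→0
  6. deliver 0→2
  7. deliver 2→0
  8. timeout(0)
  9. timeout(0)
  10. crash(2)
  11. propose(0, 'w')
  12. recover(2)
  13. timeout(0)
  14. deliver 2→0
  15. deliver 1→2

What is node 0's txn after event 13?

[1] propose(0,'p') → N0(coor t1 [-])
[2] deliver 0→2 → N2(part t1 [-])
[3] deliver 2→0 → ∅
[4] deliver 0→1 → N1(part t1 [-])
[5] deliver 1→0 → N0(coor t1 [p])
[6] deliver 0→2 → N2(part t1 [p])
[7] deliver 2→0 → ∅
[8] timeout(0) → N0(coor t2 [p])
[9] timeout(0) → N0(coor t3 [p])
[10] crash(2) → N2(✗part t1 [p])
[11] propose(0,'w') → N0(coor t4 [p])
[12] recover(2) → N2(part t1 [p])
[13] timeout(0) → N0(coor t5 [p])

5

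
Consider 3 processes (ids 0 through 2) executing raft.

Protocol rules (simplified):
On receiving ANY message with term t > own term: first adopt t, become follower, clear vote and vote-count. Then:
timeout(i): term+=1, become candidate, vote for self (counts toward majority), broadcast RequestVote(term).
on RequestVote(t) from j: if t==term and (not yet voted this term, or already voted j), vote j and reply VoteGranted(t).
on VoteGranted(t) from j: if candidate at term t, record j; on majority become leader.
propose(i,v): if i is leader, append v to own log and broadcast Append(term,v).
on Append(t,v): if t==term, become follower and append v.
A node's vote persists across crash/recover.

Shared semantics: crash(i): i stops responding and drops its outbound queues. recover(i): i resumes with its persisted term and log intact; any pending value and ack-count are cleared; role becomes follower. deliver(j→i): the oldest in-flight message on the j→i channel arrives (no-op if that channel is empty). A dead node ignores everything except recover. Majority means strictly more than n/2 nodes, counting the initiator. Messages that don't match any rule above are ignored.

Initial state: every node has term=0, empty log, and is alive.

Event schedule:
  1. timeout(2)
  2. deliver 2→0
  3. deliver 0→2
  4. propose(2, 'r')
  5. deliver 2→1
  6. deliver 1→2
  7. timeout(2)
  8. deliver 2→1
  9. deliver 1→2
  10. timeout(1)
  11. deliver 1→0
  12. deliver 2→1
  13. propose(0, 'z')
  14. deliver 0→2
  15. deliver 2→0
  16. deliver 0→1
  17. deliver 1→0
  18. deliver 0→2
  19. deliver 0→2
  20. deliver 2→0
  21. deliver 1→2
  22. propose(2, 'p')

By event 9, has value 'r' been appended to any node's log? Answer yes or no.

1. timeout(2):  <2:cand t1 ->
2. deliver 2→0:  <0:foll t1 ->
3. deliver 0→2:  <2:lead t1 ->
4. propose(2,'r'):  <2:lead t1 r>
5. deliver 2→1:  <1:foll t1 ->
6. deliver 1→2:  nop
7. timeout(2):  <2:cand t2 r>
8. deliver 2→1:  <1:foll t1 r>
9. deliver 1→2:  nop

yes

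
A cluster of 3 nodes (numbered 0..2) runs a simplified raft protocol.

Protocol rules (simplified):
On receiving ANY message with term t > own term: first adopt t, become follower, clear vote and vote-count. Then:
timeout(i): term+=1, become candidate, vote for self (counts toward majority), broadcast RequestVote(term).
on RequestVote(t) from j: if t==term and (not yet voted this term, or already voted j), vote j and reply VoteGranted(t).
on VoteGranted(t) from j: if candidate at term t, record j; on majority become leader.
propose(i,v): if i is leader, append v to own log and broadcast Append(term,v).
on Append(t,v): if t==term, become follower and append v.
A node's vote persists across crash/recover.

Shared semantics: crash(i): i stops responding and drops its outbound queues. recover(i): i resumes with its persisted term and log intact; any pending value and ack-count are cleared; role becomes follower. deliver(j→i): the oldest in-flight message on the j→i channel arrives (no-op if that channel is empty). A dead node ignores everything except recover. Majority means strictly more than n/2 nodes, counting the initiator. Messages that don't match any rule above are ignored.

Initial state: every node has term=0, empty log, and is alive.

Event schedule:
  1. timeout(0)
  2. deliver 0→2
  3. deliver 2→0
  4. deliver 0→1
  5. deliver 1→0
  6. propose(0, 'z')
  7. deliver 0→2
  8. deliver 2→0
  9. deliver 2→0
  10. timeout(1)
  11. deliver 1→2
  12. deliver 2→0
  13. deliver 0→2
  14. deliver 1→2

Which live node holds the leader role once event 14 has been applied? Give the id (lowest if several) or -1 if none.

after 1 — timeout(0): n0:cand/t1/[-]
after 2 — deliver 0→2: n2:foll/t1/[-]
after 3 — deliver 2→0: n0:lead/t1/[-]
after 4 — deliver 0→1: n1:foll/t1/[-]
after 5 — deliver 1→0: ·
after 6 — propose(0,'z'): n0:lead/t1/[z]
after 7 — deliver 0→2: n2:foll/t1/[z]
after 8 — deliver 2→0: ·
after 9 — deliver 2→0: ·
after 10 — timeout(1): n1:cand/t2/[-]
after 11 — deliver 1→2: n2:foll/t2/[z]
after 12 — deliver 2→0: ·
after 13 — deliver 0→2: ·
after 14 — deliver 1→2: ·

0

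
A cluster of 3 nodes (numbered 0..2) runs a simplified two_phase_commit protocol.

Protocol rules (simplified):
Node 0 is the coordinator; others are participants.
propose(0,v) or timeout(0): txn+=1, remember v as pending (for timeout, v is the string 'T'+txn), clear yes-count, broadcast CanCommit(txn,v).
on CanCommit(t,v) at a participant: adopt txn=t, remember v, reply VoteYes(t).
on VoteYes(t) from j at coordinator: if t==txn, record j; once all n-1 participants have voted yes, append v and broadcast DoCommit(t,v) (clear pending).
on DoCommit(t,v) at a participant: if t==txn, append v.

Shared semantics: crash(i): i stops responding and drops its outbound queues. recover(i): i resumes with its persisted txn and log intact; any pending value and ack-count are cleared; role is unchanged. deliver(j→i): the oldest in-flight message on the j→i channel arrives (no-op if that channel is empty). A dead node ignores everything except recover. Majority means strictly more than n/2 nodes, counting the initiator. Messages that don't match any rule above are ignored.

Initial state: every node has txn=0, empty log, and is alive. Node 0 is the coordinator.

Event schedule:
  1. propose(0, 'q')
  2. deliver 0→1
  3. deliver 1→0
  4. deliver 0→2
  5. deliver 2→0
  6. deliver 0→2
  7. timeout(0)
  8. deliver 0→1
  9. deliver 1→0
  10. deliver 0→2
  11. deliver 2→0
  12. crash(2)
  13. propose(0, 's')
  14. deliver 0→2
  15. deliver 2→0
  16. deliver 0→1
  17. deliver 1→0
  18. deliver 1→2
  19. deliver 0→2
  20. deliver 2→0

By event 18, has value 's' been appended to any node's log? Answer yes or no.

e1 propose(0,'q'): 0[coor,t=1,-]
e2 deliver 0→1: 1[part,t=1,-]
e3 deliver 1→0: ·
e4 deliver 0→2: 2[part,t=1,-]
e5 deliver 2→0: 0[coor,t=1,q]
e6 deliver 0→2: 2[part,t=1,q]
e7 timeout(0): 0[coor,t=2,q]
e8 deliver 0→1: 1[part,t=1,q]
e9 deliver 1→0: ·
e10 deliver 0→2: 2[part,t=2,q]
e11 deliver 2→0: ·
e12 crash(2): 2[✗part,t=2,q]
e13 propose(0,'s'): 0[coor,t=3,q]
e14 deliver 0→2: ·
e15 deliver 2→0: ·
e16 deliver 0→1: 1[part,t=2,q]
e17 deliver 1→0: ·
e18 deliver 1→2: ·

no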